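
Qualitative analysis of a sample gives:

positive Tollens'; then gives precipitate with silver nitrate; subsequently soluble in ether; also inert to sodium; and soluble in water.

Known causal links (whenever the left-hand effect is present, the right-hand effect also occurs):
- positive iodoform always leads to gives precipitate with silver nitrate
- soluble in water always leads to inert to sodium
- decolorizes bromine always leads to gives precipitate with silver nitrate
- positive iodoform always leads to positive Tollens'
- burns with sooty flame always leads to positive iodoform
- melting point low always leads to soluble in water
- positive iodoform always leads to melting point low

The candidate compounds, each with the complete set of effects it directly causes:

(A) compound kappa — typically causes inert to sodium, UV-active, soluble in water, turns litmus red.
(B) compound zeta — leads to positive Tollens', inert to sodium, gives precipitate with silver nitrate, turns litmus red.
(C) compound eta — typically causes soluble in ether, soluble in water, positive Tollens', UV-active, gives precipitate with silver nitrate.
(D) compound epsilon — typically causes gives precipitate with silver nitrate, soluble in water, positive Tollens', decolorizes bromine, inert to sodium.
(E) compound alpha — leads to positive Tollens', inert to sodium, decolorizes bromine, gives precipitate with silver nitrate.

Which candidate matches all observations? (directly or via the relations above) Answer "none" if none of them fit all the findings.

C

Testing each hypothesis:
(A) compound kappa — positive Tollens' -; gives precipitate with silver nitrate -; soluble in ether -; inert to sodium +; soluble in water +
(B) compound zeta — positive Tollens' +; gives precipitate with silver nitrate +; soluble in ether -; inert to sodium +; soluble in water -
(C) compound eta — positive Tollens' +; gives precipitate with silver nitrate +; soluble in ether +; inert to sodium + (by soluble in water → inert to sodium); soluble in water +
(D) compound epsilon — positive Tollens' +; gives precipitate with silver nitrate +; soluble in ether -; inert to sodium +; soluble in water +
(E) compound alpha — does not account for soluble in ether, soluble in water
(C) alone accounts for all the evidence.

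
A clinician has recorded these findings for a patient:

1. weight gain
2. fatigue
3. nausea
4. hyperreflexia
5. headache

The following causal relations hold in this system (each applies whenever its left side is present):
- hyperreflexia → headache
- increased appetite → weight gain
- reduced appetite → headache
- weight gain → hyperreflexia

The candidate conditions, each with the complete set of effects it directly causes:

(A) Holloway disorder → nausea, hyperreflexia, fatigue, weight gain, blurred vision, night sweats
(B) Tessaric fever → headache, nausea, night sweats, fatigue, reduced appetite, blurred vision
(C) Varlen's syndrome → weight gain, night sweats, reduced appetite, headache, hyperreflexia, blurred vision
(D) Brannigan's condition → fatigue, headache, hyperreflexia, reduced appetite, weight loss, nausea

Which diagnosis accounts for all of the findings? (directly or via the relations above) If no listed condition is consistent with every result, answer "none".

Per-candidate check:
(A) Holloway disorder — weight gain ✓; fatigue ✓; nausea ✓; hyperreflexia ✓; headache ✓ (through hyperreflexia → headache)
(B) Tessaric fever — does not account for weight gain, hyperreflexia
(C) Varlen's syndrome — does not account for fatigue, nausea
(D) Brannigan's condition — weight gain ✗; fatigue ✓; nausea ✓; hyperreflexia ✓; headache ✓
Only (A) is consistent with every observation.

A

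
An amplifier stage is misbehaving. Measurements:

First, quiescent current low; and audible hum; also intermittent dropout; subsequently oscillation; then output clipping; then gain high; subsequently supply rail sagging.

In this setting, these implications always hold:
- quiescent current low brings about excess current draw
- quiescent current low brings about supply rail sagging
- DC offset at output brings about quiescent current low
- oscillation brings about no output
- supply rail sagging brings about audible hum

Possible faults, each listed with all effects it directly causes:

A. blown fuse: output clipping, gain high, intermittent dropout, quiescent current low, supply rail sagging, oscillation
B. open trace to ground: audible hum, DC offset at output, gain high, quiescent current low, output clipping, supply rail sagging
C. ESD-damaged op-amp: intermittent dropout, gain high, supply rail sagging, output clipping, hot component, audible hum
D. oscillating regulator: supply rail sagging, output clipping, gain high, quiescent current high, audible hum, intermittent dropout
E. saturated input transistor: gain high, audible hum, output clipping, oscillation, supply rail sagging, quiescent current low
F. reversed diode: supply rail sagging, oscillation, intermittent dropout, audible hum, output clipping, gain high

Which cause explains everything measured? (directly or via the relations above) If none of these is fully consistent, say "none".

A

Checking each candidate against the observations:
(A) blown fuse — quiescent current low yes; audible hum yes (by supply rail sagging → audible hum); intermittent dropout yes; oscillation yes; output clipping yes; gain high yes; supply rail sagging yes
(B) open trace to ground — quiescent current low yes; audible hum yes; intermittent dropout NO; oscillation NO; output clipping yes; gain high yes; supply rail sagging yes
(C) ESD-damaged op-amp — does not account for quiescent current low, oscillation
(D) oscillating regulator — quiescent current low NO; audible hum yes; intermittent dropout yes; oscillation NO; output clipping yes; gain high yes; supply rail sagging yes
(E) saturated input transistor — does not account for intermittent dropout
(F) reversed diode — does not account for quiescent current low
(A) is the only candidate with no mismatches.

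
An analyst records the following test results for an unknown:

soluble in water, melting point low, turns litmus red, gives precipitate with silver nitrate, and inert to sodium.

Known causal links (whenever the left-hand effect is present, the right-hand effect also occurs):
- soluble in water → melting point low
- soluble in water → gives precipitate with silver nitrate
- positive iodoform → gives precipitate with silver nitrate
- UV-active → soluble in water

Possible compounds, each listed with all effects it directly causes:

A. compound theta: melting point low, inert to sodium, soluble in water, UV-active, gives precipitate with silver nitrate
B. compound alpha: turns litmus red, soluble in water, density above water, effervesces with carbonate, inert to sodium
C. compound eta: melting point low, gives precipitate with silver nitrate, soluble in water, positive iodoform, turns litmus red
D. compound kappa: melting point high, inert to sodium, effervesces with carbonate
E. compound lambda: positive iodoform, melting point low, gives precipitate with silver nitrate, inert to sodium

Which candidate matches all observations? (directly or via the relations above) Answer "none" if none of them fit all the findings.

B

Testing each hypothesis:
(A) compound theta — soluble in water +; melting point low +; turns litmus red -; gives precipitate with silver nitrate +; inert to sodium +
(B) compound alpha — soluble in water +; melting point low + (by soluble in water → melting point low); turns litmus red +; gives precipitate with silver nitrate + (by soluble in water → gives precipitate with silver nitrate); inert to sodium +
(C) compound eta — does not account for inert to sodium
(D) compound kappa — fails on soluble in water, melting point low, turns litmus red, gives precipitate with silver nitrate (predicts melting point high, not melting point low)
(E) compound lambda — does not account for soluble in water, turns litmus red
Only (B) is consistent with every observation.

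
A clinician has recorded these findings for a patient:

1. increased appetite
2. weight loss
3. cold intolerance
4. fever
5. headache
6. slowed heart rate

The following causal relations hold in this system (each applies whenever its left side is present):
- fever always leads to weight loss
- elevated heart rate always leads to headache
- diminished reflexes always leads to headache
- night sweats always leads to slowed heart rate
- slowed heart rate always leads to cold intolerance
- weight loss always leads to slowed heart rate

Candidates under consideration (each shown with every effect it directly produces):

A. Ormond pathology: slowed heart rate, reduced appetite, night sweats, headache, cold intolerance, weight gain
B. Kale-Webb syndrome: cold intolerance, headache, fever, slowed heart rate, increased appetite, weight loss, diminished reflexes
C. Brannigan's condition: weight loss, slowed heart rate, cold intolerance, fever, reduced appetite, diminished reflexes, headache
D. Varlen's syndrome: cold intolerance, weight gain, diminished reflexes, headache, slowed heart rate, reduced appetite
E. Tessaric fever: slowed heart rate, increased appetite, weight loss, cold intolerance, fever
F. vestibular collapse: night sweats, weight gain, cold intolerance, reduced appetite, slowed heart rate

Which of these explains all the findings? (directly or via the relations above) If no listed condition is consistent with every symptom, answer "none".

B

Per-candidate check:
(A) Ormond pathology — fails on increased appetite, weight loss, fever (predicts reduced appetite, not increased appetite; predicts weight gain, not weight loss)
(B) Kale-Webb syndrome — increased appetite +; weight loss +; cold intolerance +; fever +; headache +; slowed heart rate +
(C) Brannigan's condition — increased appetite -; weight loss +; cold intolerance +; fever +; headache +; slowed heart rate +
(D) Varlen's syndrome — fails on increased appetite, weight loss, fever (predicts reduced appetite, not increased appetite; predicts weight gain, not weight loss)
(E) Tessaric fever — increased appetite +; weight loss +; cold intolerance +; fever +; headache -; slowed heart rate +
(F) vestibular collapse — fails on increased appetite, weight loss, fever, headache (predicts reduced appetite, not increased appetite; predicts weight gain, not weight loss)
(B) is the only candidate with no mismatches.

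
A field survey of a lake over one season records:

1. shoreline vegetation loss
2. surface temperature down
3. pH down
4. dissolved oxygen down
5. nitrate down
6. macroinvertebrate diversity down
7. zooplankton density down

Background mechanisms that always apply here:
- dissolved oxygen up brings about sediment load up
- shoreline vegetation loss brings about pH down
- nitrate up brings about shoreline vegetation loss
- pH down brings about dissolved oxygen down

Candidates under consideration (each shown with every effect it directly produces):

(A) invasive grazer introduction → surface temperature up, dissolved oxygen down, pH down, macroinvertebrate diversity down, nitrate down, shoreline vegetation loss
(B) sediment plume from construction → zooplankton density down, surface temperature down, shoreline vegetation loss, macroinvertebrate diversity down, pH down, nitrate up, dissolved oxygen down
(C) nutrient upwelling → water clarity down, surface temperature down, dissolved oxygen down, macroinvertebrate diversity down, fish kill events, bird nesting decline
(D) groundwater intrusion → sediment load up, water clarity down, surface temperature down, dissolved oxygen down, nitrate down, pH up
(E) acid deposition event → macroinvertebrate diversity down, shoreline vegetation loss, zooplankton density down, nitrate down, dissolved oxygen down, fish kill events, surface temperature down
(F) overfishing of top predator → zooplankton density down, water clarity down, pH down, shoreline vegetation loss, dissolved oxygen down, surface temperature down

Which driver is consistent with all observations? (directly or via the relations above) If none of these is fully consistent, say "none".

E

Testing each hypothesis:
(A) invasive grazer introduction — fails on surface temperature down, zooplankton density down (predicts surface temperature up, not surface temperature down)
(B) sediment plume from construction — shoreline vegetation loss yes; surface temperature down yes; pH down yes; dissolved oxygen down yes; nitrate down NO; macroinvertebrate diversity down yes; zooplankton density down yes
(C) nutrient upwelling — does not account for shoreline vegetation loss, pH down, nitrate down, zooplankton density down
(D) groundwater intrusion — shoreline vegetation loss NO; surface temperature down yes; pH down NO; dissolved oxygen down yes; nitrate down yes; macroinvertebrate diversity down NO; zooplankton density down NO
(E) acid deposition event — accounts for every observation (pH down by shoreline vegetation loss → pH down)
(F) overfishing of top predator — shoreline vegetation loss yes; surface temperature down yes; pH down yes; dissolved oxygen down yes; nitrate down NO; macroinvertebrate diversity down NO; zooplankton density down yes
(E) is the only candidate with no mismatches.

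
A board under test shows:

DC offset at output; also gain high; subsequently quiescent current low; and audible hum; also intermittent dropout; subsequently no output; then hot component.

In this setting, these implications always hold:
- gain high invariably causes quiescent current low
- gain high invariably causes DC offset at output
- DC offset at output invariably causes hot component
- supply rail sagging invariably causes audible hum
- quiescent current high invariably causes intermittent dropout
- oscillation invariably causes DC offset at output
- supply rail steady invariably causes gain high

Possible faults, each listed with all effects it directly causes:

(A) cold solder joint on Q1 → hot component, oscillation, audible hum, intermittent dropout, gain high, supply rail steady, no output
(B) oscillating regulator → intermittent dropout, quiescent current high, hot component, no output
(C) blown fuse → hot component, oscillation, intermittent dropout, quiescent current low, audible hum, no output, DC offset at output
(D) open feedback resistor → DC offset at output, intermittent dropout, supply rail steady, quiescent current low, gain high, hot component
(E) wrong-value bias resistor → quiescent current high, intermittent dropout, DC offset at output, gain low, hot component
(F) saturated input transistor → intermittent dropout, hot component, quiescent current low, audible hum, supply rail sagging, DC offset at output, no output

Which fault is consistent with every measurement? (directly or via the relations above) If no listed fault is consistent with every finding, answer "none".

Per-candidate check:
(A) cold solder joint on Q1 — accounts for every observation (DC offset at output via gain high → DC offset at output)
(B) oscillating regulator — DC offset at output miss; gain high miss; quiescent current low miss; audible hum miss; intermittent dropout match; no output match; hot component match
(C) blown fuse — DC offset at output match; gain high miss; quiescent current low match; audible hum match; intermittent dropout match; no output match; hot component match
(D) open feedback resistor — does not account for audible hum, no output
(E) wrong-value bias resistor — DC offset at output match; gain high miss; quiescent current low miss; audible hum miss; intermittent dropout match; no output miss; hot component match
(F) saturated input transistor — DC offset at output match; gain high miss; quiescent current low match; audible hum match; intermittent dropout match; no output match; hot component match
(A) alone accounts for all the evidence.

A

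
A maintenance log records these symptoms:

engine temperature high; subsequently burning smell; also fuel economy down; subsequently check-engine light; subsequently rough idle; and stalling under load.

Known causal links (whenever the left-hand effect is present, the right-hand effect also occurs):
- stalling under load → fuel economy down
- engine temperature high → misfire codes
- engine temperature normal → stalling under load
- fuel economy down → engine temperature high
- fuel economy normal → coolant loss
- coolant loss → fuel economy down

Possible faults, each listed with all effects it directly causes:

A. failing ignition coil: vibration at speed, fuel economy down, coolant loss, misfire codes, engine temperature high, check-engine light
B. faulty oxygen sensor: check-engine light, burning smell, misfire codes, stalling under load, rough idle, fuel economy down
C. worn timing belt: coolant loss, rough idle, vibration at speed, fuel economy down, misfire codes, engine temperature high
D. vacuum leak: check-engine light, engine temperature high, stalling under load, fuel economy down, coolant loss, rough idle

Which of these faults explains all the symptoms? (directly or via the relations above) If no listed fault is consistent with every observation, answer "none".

B

Per-candidate check:
(A) failing ignition coil — engine temperature high yes; burning smell NO; fuel economy down yes; check-engine light yes; rough idle NO; stalling under load NO
(B) faulty oxygen sensor — accounts for every observation (engine temperature high by fuel economy down → engine temperature high)
(C) worn timing belt — does not account for burning smell, check-engine light, stalling under load
(D) vacuum leak — engine temperature high yes; burning smell NO; fuel economy down yes; check-engine light yes; rough idle yes; stalling under load yes
(B) is the only candidate with no mismatches.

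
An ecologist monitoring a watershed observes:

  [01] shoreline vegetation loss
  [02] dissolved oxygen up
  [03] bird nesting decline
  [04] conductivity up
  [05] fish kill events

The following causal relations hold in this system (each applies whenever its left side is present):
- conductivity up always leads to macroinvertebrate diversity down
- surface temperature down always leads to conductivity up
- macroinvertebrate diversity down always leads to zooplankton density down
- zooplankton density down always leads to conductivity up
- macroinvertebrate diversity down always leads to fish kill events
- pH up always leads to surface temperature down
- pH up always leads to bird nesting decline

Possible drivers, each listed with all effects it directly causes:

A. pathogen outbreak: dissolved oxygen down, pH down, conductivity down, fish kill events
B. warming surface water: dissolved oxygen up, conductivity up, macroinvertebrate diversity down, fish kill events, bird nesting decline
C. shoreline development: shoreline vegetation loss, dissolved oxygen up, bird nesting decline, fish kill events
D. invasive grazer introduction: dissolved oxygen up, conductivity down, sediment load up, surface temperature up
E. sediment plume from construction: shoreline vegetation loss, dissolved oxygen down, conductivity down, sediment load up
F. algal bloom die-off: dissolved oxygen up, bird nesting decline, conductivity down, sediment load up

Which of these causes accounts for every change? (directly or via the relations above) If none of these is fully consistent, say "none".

For each candidate, compare predicted effects to what was observed:
(A) pathogen outbreak — fails on shoreline vegetation loss, dissolved oxygen up, bird nesting decline, conductivity up (predicts dissolved oxygen down, not dissolved oxygen up; predicts conductivity down, not conductivity up)
(B) warming surface water — shoreline vegetation loss miss; dissolved oxygen up match; bird nesting decline match; conductivity up match; fish kill events match
(C) shoreline development — does not account for conductivity up
(D) invasive grazer introduction — shoreline vegetation loss miss; dissolved oxygen up match; bird nesting decline miss; conductivity up miss; fish kill events miss
(E) sediment plume from construction — shoreline vegetation loss match; dissolved oxygen up miss; bird nesting decline miss; conductivity up miss; fish kill events miss
(F) algal bloom die-off — shoreline vegetation loss miss; dissolved oxygen up match; bird nesting decline match; conductivity up miss; fish kill events miss
No candidate is consistent with all observations.

none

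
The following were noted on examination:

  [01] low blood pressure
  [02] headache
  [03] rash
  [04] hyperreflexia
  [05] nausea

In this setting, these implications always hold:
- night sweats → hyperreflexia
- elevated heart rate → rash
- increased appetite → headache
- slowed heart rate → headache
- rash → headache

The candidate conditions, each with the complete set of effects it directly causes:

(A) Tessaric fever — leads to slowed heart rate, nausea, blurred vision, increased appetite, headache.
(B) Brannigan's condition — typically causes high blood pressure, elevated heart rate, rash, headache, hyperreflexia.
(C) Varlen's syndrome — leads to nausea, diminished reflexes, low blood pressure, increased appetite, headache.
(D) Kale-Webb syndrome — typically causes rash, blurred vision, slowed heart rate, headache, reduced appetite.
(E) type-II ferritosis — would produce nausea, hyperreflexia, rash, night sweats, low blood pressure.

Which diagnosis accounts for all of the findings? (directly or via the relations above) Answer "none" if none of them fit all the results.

E

Per-candidate check:
(A) Tessaric fever — low blood pressure miss; headache match; rash miss; hyperreflexia miss; nausea match
(B) Brannigan's condition — fails on low blood pressure, nausea (predicts high blood pressure, not low blood pressure)
(C) Varlen's syndrome — fails on rash, hyperreflexia (predicts diminished reflexes, not hyperreflexia)
(D) Kale-Webb syndrome — low blood pressure miss; headache match; rash match; hyperreflexia miss; nausea miss
(E) type-II ferritosis — accounts for every observation (headache through rash → headache)
(E) is the only candidate with no mismatches.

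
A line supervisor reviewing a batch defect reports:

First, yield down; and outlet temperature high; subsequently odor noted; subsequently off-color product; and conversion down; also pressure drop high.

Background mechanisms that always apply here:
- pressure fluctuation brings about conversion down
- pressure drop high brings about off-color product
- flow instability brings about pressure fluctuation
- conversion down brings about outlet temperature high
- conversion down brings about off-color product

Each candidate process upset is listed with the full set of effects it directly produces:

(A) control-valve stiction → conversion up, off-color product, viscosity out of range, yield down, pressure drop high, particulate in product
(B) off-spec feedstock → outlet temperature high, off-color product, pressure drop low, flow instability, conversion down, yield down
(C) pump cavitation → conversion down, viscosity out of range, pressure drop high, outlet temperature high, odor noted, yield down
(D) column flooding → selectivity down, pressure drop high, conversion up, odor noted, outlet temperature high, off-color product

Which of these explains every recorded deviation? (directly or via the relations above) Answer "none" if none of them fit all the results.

For each candidate, compare predicted effects to what was observed:
(A) control-valve stiction — fails on outlet temperature high, odor noted, conversion down (predicts conversion up, not conversion down)
(B) off-spec feedstock — yield down +; outlet temperature high +; odor noted -; off-color product +; conversion down +; pressure drop high -
(C) pump cavitation — yield down +; outlet temperature high +; odor noted +; off-color product + (through conversion down → off-color product); conversion down +; pressure drop high +
(D) column flooding — yield down -; outlet temperature high +; odor noted +; off-color product +; conversion down -; pressure drop high +
(C) is the only candidate with no mismatches.

C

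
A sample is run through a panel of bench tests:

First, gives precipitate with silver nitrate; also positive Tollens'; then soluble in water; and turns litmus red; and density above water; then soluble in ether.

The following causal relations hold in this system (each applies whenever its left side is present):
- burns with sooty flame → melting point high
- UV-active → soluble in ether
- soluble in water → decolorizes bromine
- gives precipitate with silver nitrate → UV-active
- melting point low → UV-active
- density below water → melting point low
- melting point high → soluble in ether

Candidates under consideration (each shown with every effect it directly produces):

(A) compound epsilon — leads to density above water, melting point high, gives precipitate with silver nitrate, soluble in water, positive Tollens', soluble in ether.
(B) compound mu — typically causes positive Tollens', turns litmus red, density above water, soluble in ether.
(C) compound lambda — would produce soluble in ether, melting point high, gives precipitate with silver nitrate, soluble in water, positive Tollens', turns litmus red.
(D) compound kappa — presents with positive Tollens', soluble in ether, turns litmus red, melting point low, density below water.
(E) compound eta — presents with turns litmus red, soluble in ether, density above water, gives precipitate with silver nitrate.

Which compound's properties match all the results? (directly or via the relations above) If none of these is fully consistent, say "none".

none

Per-candidate check:
(A) compound epsilon — does not account for turns litmus red
(B) compound mu — gives precipitate with silver nitrate NO; positive Tollens' yes; soluble in water NO; turns litmus red yes; density above water yes; soluble in ether yes
(C) compound lambda — gives precipitate with silver nitrate yes; positive Tollens' yes; soluble in water yes; turns litmus red yes; density above water NO; soluble in ether yes
(D) compound kappa — gives precipitate with silver nitrate NO; positive Tollens' yes; soluble in water NO; turns litmus red yes; density above water NO; soluble in ether yes
(E) compound eta — gives precipitate with silver nitrate yes; positive Tollens' NO; soluble in water NO; turns litmus red yes; density above water yes; soluble in ether yes
None of the listed candidates fits everything.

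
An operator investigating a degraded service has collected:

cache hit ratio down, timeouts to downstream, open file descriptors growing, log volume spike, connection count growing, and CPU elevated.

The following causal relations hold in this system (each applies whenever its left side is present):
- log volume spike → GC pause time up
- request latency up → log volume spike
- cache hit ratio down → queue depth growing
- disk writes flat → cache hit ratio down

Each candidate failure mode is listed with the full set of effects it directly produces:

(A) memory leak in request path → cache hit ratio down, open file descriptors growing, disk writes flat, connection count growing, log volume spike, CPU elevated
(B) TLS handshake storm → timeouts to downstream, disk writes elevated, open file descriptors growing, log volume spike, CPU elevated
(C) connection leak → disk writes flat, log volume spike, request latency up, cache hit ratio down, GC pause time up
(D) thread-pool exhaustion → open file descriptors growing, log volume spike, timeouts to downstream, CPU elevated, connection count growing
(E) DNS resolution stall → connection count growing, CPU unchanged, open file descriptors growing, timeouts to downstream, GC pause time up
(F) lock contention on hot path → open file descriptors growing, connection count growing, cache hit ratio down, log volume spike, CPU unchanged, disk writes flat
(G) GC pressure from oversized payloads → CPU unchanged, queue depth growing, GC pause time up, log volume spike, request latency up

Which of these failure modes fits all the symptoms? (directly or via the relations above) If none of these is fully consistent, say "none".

none

For each candidate, compare predicted effects to what was observed:
(A) memory leak in request path — cache hit ratio down ✓; timeouts to downstream ✗; open file descriptors growing ✓; log volume spike ✓; connection count growing ✓; CPU elevated ✓
(B) TLS handshake storm — does not account for cache hit ratio down, connection count growing
(C) connection leak — does not account for timeouts to downstream, open file descriptors growing, connection count growing, CPU elevated
(D) thread-pool exhaustion — cache hit ratio down ✗; timeouts to downstream ✓; open file descriptors growing ✓; log volume spike ✓; connection count growing ✓; CPU elevated ✓
(E) DNS resolution stall — cache hit ratio down ✗; timeouts to downstream ✓; open file descriptors growing ✓; log volume spike ✗; connection count growing ✓; CPU elevated ✗
(F) lock contention on hot path — fails on timeouts to downstream, CPU elevated (predicts CPU unchanged, not CPU elevated)
(G) GC pressure from oversized payloads — cache hit ratio down ✗; timeouts to downstream ✗; open file descriptors growing ✗; log volume spike ✓; connection count growing ✗; CPU elevated ✗
None of the listed candidates fits everything.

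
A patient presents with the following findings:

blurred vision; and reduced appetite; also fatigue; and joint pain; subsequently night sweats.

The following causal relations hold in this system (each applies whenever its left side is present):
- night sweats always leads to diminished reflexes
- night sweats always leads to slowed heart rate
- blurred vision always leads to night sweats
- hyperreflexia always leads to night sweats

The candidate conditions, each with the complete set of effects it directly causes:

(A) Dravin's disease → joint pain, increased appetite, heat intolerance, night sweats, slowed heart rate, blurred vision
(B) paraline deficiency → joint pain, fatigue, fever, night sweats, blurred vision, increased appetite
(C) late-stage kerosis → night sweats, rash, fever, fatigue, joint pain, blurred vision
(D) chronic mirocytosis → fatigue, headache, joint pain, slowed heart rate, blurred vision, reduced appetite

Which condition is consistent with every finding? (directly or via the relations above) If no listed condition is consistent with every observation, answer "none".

D

Testing each hypothesis:
(A) Dravin's disease — fails on reduced appetite, fatigue (predicts increased appetite, not reduced appetite)
(B) paraline deficiency — blurred vision match; reduced appetite miss; fatigue match; joint pain match; night sweats match
(C) late-stage kerosis — blurred vision match; reduced appetite miss; fatigue match; joint pain match; night sweats match
(D) chronic mirocytosis — blurred vision match; reduced appetite match; fatigue match; joint pain match; night sweats match (via blurred vision → night sweats)
(D) alone accounts for all the evidence.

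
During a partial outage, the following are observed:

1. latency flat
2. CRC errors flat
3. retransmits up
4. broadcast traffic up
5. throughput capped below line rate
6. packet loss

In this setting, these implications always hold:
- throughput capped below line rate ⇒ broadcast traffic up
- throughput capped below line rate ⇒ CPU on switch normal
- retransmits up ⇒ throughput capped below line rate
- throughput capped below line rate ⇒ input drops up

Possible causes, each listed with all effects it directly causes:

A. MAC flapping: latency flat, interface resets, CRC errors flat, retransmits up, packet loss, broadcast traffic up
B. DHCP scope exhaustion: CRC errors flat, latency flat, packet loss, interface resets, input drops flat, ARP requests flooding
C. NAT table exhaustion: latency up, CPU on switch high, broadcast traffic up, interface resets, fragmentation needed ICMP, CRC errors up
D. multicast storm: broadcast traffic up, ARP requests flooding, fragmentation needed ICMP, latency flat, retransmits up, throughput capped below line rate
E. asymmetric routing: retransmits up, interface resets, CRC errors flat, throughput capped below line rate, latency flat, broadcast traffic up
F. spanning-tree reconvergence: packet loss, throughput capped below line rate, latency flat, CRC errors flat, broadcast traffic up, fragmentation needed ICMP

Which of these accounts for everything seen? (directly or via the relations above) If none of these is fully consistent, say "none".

For each candidate, compare predicted effects to what was observed:
(A) MAC flapping — accounts for every observation (throughput capped below line rate via retransmits up → throughput capped below line rate)
(B) DHCP scope exhaustion — latency flat ✓; CRC errors flat ✓; retransmits up ✗; broadcast traffic up ✗; throughput capped below line rate ✗; packet loss ✓
(C) NAT table exhaustion — latency flat ✗; CRC errors flat ✗; retransmits up ✗; broadcast traffic up ✓; throughput capped below line rate ✗; packet loss ✗
(D) multicast storm — does not account for CRC errors flat, packet loss
(E) asymmetric routing — latency flat ✓; CRC errors flat ✓; retransmits up ✓; broadcast traffic up ✓; throughput capped below line rate ✓; packet loss ✗
(F) spanning-tree reconvergence — does not account for retransmits up
Only (A) is consistent with every observation.

A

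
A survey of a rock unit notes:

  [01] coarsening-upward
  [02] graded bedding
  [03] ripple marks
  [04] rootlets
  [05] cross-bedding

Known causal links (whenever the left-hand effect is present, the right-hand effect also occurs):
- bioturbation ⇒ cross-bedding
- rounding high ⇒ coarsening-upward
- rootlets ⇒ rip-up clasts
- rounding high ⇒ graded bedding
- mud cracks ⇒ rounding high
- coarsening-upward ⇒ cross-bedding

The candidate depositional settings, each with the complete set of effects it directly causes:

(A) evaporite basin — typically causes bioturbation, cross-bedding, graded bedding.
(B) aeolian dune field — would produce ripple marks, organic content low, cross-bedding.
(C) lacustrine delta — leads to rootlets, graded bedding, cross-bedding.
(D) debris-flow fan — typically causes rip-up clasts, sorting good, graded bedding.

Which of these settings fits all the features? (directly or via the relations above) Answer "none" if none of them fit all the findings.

For each candidate, compare predicted effects to what was observed:
(A) evaporite basin — coarsening-upward miss; graded bedding match; ripple marks miss; rootlets miss; cross-bedding match
(B) aeolian dune field — coarsening-upward miss; graded bedding miss; ripple marks match; rootlets miss; cross-bedding match
(C) lacustrine delta — coarsening-upward miss; graded bedding match; ripple marks miss; rootlets match; cross-bedding match
(D) debris-flow fan — coarsening-upward miss; graded bedding match; ripple marks miss; rootlets miss; cross-bedding miss
None of the listed candidates fits everything.

none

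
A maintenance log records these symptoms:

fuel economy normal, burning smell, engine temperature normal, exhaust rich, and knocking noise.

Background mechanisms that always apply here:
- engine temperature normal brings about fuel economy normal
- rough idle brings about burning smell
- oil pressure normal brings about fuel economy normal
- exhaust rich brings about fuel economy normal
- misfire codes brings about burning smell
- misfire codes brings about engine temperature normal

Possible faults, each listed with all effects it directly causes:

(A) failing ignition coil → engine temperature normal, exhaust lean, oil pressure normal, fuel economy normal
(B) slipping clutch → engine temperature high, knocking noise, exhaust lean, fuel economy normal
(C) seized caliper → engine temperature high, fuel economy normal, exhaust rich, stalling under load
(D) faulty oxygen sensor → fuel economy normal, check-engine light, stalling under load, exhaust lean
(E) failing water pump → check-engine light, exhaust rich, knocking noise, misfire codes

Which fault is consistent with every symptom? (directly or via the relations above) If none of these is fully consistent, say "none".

E

Testing each hypothesis:
(A) failing ignition coil — fuel economy normal match; burning smell miss; engine temperature normal match; exhaust rich miss; knocking noise miss
(B) slipping clutch — fails on burning smell, engine temperature normal, exhaust rich (predicts engine temperature high, not engine temperature normal; predicts exhaust lean, not exhaust rich)
(C) seized caliper — fuel economy normal match; burning smell miss; engine temperature normal miss; exhaust rich match; knocking noise miss
(D) faulty oxygen sensor — fails on burning smell, engine temperature normal, exhaust rich, knocking noise (predicts exhaust lean, not exhaust rich)
(E) failing water pump — fuel economy normal match (through exhaust rich → fuel economy normal); burning smell match (through misfire codes → burning smell); engine temperature normal match (through misfire codes → engine temperature normal); exhaust rich match; knocking noise match
(E) is the only candidate with no mismatches.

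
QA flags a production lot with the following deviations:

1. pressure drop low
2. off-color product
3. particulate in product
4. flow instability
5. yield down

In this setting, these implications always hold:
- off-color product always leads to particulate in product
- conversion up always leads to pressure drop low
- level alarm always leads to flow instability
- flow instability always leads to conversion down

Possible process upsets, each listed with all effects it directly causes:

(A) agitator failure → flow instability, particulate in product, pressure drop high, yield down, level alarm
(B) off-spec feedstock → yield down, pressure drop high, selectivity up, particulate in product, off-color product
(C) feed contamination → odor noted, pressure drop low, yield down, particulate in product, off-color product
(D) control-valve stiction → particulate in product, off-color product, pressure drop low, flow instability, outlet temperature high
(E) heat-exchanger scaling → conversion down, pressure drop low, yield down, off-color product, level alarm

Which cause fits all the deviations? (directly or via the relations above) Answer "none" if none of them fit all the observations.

E

Testing each hypothesis:
(A) agitator failure — pressure drop low NO; off-color product NO; particulate in product yes; flow instability yes; yield down yes
(B) off-spec feedstock — pressure drop low NO; off-color product yes; particulate in product yes; flow instability NO; yield down yes
(C) feed contamination — pressure drop low yes; off-color product yes; particulate in product yes; flow instability NO; yield down yes
(D) control-valve stiction — pressure drop low yes; off-color product yes; particulate in product yes; flow instability yes; yield down NO
(E) heat-exchanger scaling — accounts for every observation (particulate in product via off-color product → particulate in product)
Only (E) is consistent with every observation.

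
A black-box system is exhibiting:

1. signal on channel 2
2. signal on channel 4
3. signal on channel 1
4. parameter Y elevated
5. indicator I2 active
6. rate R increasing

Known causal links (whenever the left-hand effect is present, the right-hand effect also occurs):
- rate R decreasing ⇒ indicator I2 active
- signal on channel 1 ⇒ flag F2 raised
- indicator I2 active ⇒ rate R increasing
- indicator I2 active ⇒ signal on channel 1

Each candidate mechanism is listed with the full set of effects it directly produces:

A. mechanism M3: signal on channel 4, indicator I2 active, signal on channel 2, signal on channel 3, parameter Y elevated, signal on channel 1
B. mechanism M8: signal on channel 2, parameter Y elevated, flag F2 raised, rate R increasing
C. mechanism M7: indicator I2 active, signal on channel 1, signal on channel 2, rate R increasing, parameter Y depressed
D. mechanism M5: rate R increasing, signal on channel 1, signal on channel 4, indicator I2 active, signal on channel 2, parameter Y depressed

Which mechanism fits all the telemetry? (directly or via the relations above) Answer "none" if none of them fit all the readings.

A

Per-candidate check:
(A) mechanism M3 — accounts for every observation (rate R increasing via indicator I2 active → rate R increasing)
(B) mechanism M8 — signal on channel 2 ✓; signal on channel 4 ✗; signal on channel 1 ✗; parameter Y elevated ✓; indicator I2 active ✗; rate R increasing ✓
(C) mechanism M7 — fails on signal on channel 4, parameter Y elevated (predicts parameter Y depressed, not parameter Y elevated)
(D) mechanism M5 — fails on parameter Y elevated (predicts parameter Y depressed, not parameter Y elevated)
Only (A) is consistent with every observation.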